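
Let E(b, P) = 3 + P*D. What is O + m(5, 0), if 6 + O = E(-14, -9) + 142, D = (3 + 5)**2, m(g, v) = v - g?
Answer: -442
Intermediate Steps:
D = 64 (D = 8**2 = 64)
E(b, P) = 3 + 64*P (E(b, P) = 3 + P*64 = 3 + 64*P)
O = -437 (O = -6 + ((3 + 64*(-9)) + 142) = -6 + ((3 - 576) + 142) = -6 + (-573 + 142) = -6 - 431 = -437)
O + m(5, 0) = -437 + (0 - 1*5) = -437 + (0 - 5) = -437 - 5 = -442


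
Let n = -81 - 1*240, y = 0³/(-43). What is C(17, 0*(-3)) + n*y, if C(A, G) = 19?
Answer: 19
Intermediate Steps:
y = 0 (y = 0*(-1/43) = 0)
n = -321 (n = -81 - 240 = -321)
C(17, 0*(-3)) + n*y = 19 - 321*0 = 19 + 0 = 19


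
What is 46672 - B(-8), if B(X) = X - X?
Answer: 46672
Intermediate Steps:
B(X) = 0
46672 - B(-8) = 46672 - 1*0 = 46672 + 0 = 46672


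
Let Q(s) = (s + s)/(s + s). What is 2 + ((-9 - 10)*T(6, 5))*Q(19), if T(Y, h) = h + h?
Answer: -188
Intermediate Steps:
T(Y, h) = 2*h
Q(s) = 1 (Q(s) = (2*s)/((2*s)) = (2*s)*(1/(2*s)) = 1)
2 + ((-9 - 10)*T(6, 5))*Q(19) = 2 + ((-9 - 10)*(2*5))*1 = 2 - 19*10*1 = 2 - 190*1 = 2 - 190 = -188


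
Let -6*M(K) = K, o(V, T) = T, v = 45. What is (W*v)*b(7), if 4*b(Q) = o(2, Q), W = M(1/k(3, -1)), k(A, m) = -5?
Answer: 21/8 ≈ 2.6250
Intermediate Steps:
M(K) = -K/6
W = 1/30 (W = -1/6/(-5) = -1/6*(-1/5) = 1/30 ≈ 0.033333)
b(Q) = Q/4
(W*v)*b(7) = ((1/30)*45)*((1/4)*7) = (3/2)*(7/4) = 21/8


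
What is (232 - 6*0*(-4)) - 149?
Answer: 83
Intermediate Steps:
(232 - 6*0*(-4)) - 149 = (232 + 0*(-4)) - 149 = (232 + 0) - 149 = 232 - 149 = 83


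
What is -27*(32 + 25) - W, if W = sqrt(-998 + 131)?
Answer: -1539 - 17*I*sqrt(3) ≈ -1539.0 - 29.445*I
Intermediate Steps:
W = 17*I*sqrt(3) (W = sqrt(-867) = 17*I*sqrt(3) ≈ 29.445*I)
-27*(32 + 25) - W = -27*(32 + 25) - 17*I*sqrt(3) = -27*57 - 17*I*sqrt(3) = -1539 - 17*I*sqrt(3)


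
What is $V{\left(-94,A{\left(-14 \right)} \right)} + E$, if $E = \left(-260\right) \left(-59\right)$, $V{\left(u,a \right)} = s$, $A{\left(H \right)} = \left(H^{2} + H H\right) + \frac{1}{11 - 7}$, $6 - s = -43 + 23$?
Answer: $15366$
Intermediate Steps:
$s = 26$ ($s = 6 - \left(-43 + 23\right) = 6 - -20 = 6 + 20 = 26$)
$A{\left(H \right)} = \frac{1}{4} + 2 H^{2}$ ($A{\left(H \right)} = \left(H^{2} + H^{2}\right) + \frac{1}{4} = 2 H^{2} + \frac{1}{4} = \frac{1}{4} + 2 H^{2}$)
$V{\left(u,a \right)} = 26$
$E = 15340$
$V{\left(-94,A{\left(-14 \right)} \right)} + E = 26 + 15340 = 15366$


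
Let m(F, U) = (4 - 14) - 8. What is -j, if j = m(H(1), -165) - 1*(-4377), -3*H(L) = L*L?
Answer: -4359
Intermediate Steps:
H(L) = -L²/3 (H(L) = -L*L/3 = -L²/3)
m(F, U) = -18 (m(F, U) = -10 - 8 = -18)
j = 4359 (j = -18 - 1*(-4377) = -18 + 4377 = 4359)
-j = -1*4359 = -4359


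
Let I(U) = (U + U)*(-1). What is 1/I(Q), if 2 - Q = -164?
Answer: -1/332 ≈ -0.0030120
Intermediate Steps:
Q = 166 (Q = 2 - 1*(-164) = 2 + 164 = 166)
I(U) = -2*U (I(U) = (2*U)*(-1) = -2*U)
1/I(Q) = 1/(-2*166) = 1/(-332) = -1/332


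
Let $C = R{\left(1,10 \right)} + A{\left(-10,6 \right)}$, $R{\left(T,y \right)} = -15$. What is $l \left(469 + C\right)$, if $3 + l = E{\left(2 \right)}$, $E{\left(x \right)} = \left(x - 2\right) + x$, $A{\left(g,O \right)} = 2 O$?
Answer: $-466$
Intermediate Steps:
$E{\left(x \right)} = -2 + 2 x$ ($E{\left(x \right)} = \left(-2 + x\right) + x = -2 + 2 x$)
$l = -1$ ($l = -3 + \left(-2 + 2 \cdot 2\right) = -3 + \left(-2 + 4\right) = -3 + 2 = -1$)
$C = -3$ ($C = -15 + 2 \cdot 6 = -15 + 12 = -3$)
$l \left(469 + C\right) = - (469 - 3) = \left(-1\right) 466 = -466$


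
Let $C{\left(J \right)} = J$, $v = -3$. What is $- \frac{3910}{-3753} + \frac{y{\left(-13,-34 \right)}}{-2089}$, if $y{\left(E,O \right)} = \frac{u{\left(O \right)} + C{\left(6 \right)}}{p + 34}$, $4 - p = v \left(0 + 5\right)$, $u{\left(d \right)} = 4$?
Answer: $\frac{432865940}{415520901} \approx 1.0417$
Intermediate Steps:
$p = 19$ ($p = 4 - - 3 \left(0 + 5\right) = 4 - \left(-3\right) 5 = 4 - -15 = 4 + 15 = 19$)
$y{\left(E,O \right)} = \frac{10}{53}$ ($y{\left(E,O \right)} = \frac{4 + 6}{19 + 34} = \frac{10}{53}$)
$- \frac{3910}{-3753} + \frac{y{\left(-13,-34 \right)}}{-2089} = - \frac{3910}{-3753} + \frac{10}{53 \left(-2089\right)} = \left(-3910\right) \left(- \frac{1}{3753}\right) + \frac{10}{53} \left(- \frac{1}{2089}\right) = \frac{3910}{3753} - \frac{10}{110717} = \frac{432865940}{415520901}$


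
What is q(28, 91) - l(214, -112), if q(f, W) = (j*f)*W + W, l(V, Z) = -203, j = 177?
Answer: 451290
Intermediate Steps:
q(f, W) = W + 177*W*f (q(f, W) = (177*f)*W + W = 177*W*f + W = W + 177*W*f)
q(28, 91) - l(214, -112) = 91*(1 + 177*28) - 1*(-203) = 91*(1 + 4956) + 203 = 91*4957 + 203 = 451087 + 203 = 451290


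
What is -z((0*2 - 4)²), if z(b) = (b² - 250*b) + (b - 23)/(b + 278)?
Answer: 157249/42 ≈ 3744.0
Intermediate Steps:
z(b) = b² - 250*b + (-23 + b)/(278 + b) (z(b) = (b² - 250*b) + (-23 + b)/(278 + b) = b² - 250*b + (-23 + b)/(278 + b))
-z((0*2 - 4)²) = -(-23 + ((0*2 - 4)²)³ - 69499*(0*2 - 4)² + 28*((0*2 - 4)²)²)/(278 + (0*2 - 4)²) = -(-23 + ((0 - 4)²)³ - 69499*(0 - 4)² + 28*((0 - 4)²)²)/(278 + (0 - 4)²) = -(-23 + ((-4)²)³ - 69499*(-4)² + 28*((-4)²)²)/(278 + (-4)²) = -(-23 + 16³ - 69499*16 + 28*16²)/(278 + 16) = -(-23 + 4096 - 1111984 + 28*256)/294 = -(-23 + 4096 - 1111984 + 7168)/294 = -(-1100743)/294 = -1*(-157249/42) = 157249/42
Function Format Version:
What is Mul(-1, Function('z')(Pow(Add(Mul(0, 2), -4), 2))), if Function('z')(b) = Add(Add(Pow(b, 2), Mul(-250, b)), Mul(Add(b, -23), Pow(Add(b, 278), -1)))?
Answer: Rational(157249, 42) ≈ 3744.0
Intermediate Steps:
Function('z')(b) = Add(Pow(b, 2), Mul(-250, b), Mul(Pow(Add(278, b), -1), Add(-23, b))) (Function('z')(b) = Add(Add(Pow(b, 2), Mul(-250, b)), Mul(Add(-23, b), Pow(Add(278, b), -1))) = Add(Add(Pow(b, 2), Mul(-250, b)), Mul(Pow(Add(278, b), -1), Add(-23, b))) = Add(Pow(b, 2), Mul(-250, b), Mul(Pow(Add(278, b), -1), Add(-23, b))))
Mul(-1, Function('z')(Pow(Add(Mul(0, 2), -4), 2))) = Mul(-1, Mul(Pow(Add(278, Pow(Add(Mul(0, 2), -4), 2)), -1), Add(-23, Pow(Pow(Add(Mul(0, 2), -4), 2), 3), Mul(-69499, Pow(Add(Mul(0, 2), -4), 2)), Mul(28, Pow(Pow(Add(Mul(0, 2), -4), 2), 2))))) = Mul(-1, Mul(Pow(Add(278, Pow(Add(0, -4), 2)), -1), Add(-23, Pow(Pow(Add(0, -4), 2), 3), Mul(-69499, Pow(Add(0, -4), 2)), Mul(28, Pow(Pow(Add(0, -4), 2), 2))))) = Mul(-1, Mul(Pow(Add(278, Pow(-4, 2)), -1), Add(-23, Pow(Pow(-4, 2), 3), Mul(-69499, Pow(-4, 2)), Mul(28, Pow(Pow(-4, 2), 2))))) = Mul(-1, Mul(Pow(Add(278, 16), -1), Add(-23, Pow(16, 3), Mul(-69499, 16), Mul(28, Pow(16, 2))))) = Mul(-1, Mul(Pow(294, -1), Add(-23, 4096, -1111984, Mul(28, 256)))) = Mul(-1, Mul(Rational(1, 294), Add(-23, 4096, -1111984, 7168))) = Mul(-1, Mul(Rational(1, 294), -1100743)) = Mul(-1, Rational(-157249, 42)) = Rational(157249, 42)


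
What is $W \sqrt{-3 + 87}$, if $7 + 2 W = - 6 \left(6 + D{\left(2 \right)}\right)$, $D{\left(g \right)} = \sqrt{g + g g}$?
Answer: $\sqrt{21} \left(-43 - 6 \sqrt{6}\right) \approx -264.4$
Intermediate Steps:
$D{\left(g \right)} = \sqrt{g + g^{2}}$
$W = - \frac{43}{2} - 3 \sqrt{6}$ ($W = - \frac{7}{2} + \frac{\left(-6\right) \left(6 + \sqrt{2 \left(1 + 2\right)}\right)}{2} = - \frac{7}{2} + \frac{\left(-6\right) \left(6 + \sqrt{2 \cdot 3}\right)}{2} = - \frac{7}{2} + \frac{\left(-6\right) \left(6 + \sqrt{6}\right)}{2} = - \frac{7}{2} + \frac{-36 - 6 \sqrt{6}}{2} = - \frac{7}{2} - \left(18 + 3 \sqrt{6}\right) = - \frac{43}{2} - 3 \sqrt{6} \approx -28.848$)
$W \sqrt{-3 + 87} = \left(- \frac{43}{2} - 3 \sqrt{6}\right) \sqrt{-3 + 87} = \left(- \frac{43}{2} - 3 \sqrt{6}\right) \sqrt{84} = \left(- \frac{43}{2} - 3 \sqrt{6}\right) 2 \sqrt{21} = 2 \sqrt{21} \left(- \frac{43}{2} - 3 \sqrt{6}\right)$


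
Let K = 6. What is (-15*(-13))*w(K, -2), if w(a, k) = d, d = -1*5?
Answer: -975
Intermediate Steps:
d = -5
w(a, k) = -5
(-15*(-13))*w(K, -2) = -15*(-13)*(-5) = 195*(-5) = -975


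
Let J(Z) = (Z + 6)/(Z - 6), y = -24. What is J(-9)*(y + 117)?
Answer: 93/5 ≈ 18.600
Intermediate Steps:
J(Z) = (6 + Z)/(-6 + Z)
J(-9)*(y + 117) = ((6 - 9)/(-6 - 9))*(-24 + 117) = (-3/(-15))*93 = -1/15*(-3)*93 = (1/5)*93 = 93/5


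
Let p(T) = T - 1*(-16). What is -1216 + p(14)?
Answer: -1186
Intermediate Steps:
p(T) = 16 + T (p(T) = T + 16 = 16 + T)
-1216 + p(14) = -1216 + (16 + 14) = -1216 + 30 = -1186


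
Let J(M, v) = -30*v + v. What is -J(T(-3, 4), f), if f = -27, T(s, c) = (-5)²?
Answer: -783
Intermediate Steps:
T(s, c) = 25
J(M, v) = -29*v
-J(T(-3, 4), f) = -(-29)*(-27) = -1*783 = -783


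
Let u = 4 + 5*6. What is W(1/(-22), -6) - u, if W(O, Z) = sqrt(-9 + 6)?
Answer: -34 + I*sqrt(3) ≈ -34.0 + 1.732*I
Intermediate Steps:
W(O, Z) = I*sqrt(3) (W(O, Z) = sqrt(-3) = I*sqrt(3))
u = 34 (u = 4 + 30 = 34)
W(1/(-22), -6) - u = I*sqrt(3) - 1*34 = I*sqrt(3) - 34 = -34 + I*sqrt(3)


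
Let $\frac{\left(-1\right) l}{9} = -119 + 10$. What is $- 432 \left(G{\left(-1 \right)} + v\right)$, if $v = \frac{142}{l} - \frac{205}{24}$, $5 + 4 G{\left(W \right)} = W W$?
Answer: $\frac{442482}{109} \approx 4059.5$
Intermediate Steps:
$l = 981$ ($l = - 9 \left(-119 + 10\right) = \left(-9\right) \left(-109\right) = 981$)
$G{\left(W \right)} = - \frac{5}{4} + \frac{W^{2}}{4}$ ($G{\left(W \right)} = - \frac{5}{4} + \frac{W W}{4} = - \frac{5}{4} + \frac{W^{2}}{4}$)
$v = - \frac{65899}{7848}$ ($v = \frac{142}{981} - \frac{205}{24} = - \frac{65899}{7848} \approx -8.3969$)
$- 432 \left(G{\left(-1 \right)} + v\right) = - 432 \left(\left(- \frac{5}{4} + \frac{\left(-1\right)^{2}}{4}\right) - \frac{65899}{7848}\right) = - 432 \left(\left(- \frac{5}{4} + \frac{1}{4} \cdot 1\right) - \frac{65899}{7848}\right) = - 432 \left(\left(- \frac{5}{4} + \frac{1}{4}\right) - \frac{65899}{7848}\right) = - 432 \left(-1 - \frac{65899}{7848}\right) = \left(-432\right) \left(- \frac{73747}{7848}\right) = \frac{442482}{109}$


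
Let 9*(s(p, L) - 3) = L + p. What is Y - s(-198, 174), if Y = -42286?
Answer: -126859/3 ≈ -42286.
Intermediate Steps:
s(p, L) = 3 + L/9 + p/9 (s(p, L) = 3 + (L + p)/9 = 3 + (L/9 + p/9) = 3 + L/9 + p/9)
Y - s(-198, 174) = -42286 - (3 + (1/9)*174 + (1/9)*(-198)) = -42286 - (3 + 58/3 - 22) = -42286 - 1*1/3 = -42286 - 1/3 = -126859/3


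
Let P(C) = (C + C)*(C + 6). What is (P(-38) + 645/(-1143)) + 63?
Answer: 950380/381 ≈ 2494.4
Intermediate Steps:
P(C) = 2*C*(6 + C) (P(C) = (2*C)*(6 + C) = 2*C*(6 + C))
(P(-38) + 645/(-1143)) + 63 = (2*(-38)*(6 - 38) + 645/(-1143)) + 63 = (2*(-38)*(-32) + 645*(-1/1143)) + 63 = (2432 - 215/381) + 63 = 926377/381 + 63 = 950380/381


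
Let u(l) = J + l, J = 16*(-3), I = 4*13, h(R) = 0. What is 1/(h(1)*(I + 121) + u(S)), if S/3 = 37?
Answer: 1/63 ≈ 0.015873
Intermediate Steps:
S = 111 (S = 3*37 = 111)
I = 52
J = -48
u(l) = -48 + l
1/(h(1)*(I + 121) + u(S)) = 1/(0*(52 + 121) + (-48 + 111)) = 1/(0*173 + 63) = 1/(0 + 63) = 1/63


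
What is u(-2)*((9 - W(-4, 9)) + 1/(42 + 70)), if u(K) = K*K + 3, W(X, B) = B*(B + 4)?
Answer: -12095/16 ≈ -755.94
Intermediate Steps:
W(X, B) = B*(4 + B)
u(K) = 3 + K**2 (u(K) = K**2 + 3 = 3 + K**2)
u(-2)*((9 - W(-4, 9)) + 1/(42 + 70)) = (3 + (-2)**2)*((9 - 9*(4 + 9)) + 1/(42 + 70)) = (3 + 4)*((9 - 9*13) + 1/112) = 7*((9 - 1*117) + 1/112) = 7*((9 - 117) + 1/112) = 7*(-108 + 1/112) = 7*(-12095/112) = -12095/16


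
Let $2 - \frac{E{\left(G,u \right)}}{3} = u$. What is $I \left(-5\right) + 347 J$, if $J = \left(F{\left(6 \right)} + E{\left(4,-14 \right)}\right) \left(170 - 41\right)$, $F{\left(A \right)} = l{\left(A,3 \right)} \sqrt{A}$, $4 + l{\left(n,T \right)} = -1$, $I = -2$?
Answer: $2148634 - 223815 \sqrt{6} \approx 1.6004 \cdot 10^{6}$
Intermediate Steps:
$l{\left(n,T \right)} = -5$ ($l{\left(n,T \right)} = -4 - 1 = -5$)
$E{\left(G,u \right)} = 6 - 3 u$
$F{\left(A \right)} = - 5 \sqrt{A}$
$J = 6192 - 645 \sqrt{6}$ ($J = \left(- 5 \sqrt{6} + \left(6 - -42\right)\right) \left(170 - 41\right) = \left(- 5 \sqrt{6} + \left(6 + 42\right)\right) 129 = \left(- 5 \sqrt{6} + 48\right) 129 = \left(48 - 5 \sqrt{6}\right) 129 = 6192 - 645 \sqrt{6} \approx 4612.1$)
$I \left(-5\right) + 347 J = \left(-2\right) \left(-5\right) + 347 \left(6192 - 645 \sqrt{6}\right) = 10 + \left(2148624 - 223815 \sqrt{6}\right) = 2148634 - 223815 \sqrt{6}$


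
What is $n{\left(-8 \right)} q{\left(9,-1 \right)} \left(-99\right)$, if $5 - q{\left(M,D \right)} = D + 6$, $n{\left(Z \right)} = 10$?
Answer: $0$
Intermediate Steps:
$q{\left(M,D \right)} = -1 - D$ ($q{\left(M,D \right)} = 5 - \left(D + 6\right) = 5 - \left(6 + D\right) = -1 - D$)
$n{\left(-8 \right)} q{\left(9,-1 \right)} \left(-99\right) = 10 \left(-1 - -1\right) \left(-99\right) = 10 \left(-1 + 1\right) \left(-99\right) = 10 \cdot 0 \left(-99\right) = 0 \left(-99\right) = 0$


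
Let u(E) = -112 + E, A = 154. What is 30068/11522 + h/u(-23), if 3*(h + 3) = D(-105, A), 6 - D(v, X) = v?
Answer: 1833716/777735 ≈ 2.3578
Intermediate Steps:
D(v, X) = 6 - v
h = 34 (h = -3 + (6 - 1*(-105))/3 = -3 + (6 + 105)/3 = -3 + (⅓)*111 = -3 + 37 = 34)
30068/11522 + h/u(-23) = 30068/11522 + 34/(-112 - 23) = 30068*(1/11522) + 34/(-135) = 15034/5761 + 34*(-1/135) = 15034/5761 - 34/135 = 1833716/777735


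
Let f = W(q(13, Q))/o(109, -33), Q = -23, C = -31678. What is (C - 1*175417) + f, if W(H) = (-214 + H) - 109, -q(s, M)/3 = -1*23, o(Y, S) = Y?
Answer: -22573609/109 ≈ -2.0710e+5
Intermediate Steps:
q(s, M) = 69 (q(s, M) = -(-3)*23 = -3*(-23) = 69)
W(H) = -323 + H
f = -254/109 (f = (-323 + 69)/109 = -254*1/109 = -254/109 ≈ -2.3303)
(C - 1*175417) + f = (-31678 - 1*175417) - 254/109 = (-31678 - 175417) - 254/109 = -207095 - 254/109 = -22573609/109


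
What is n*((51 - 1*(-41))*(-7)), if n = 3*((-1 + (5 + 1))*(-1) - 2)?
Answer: 13524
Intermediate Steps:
n = -21 (n = 3*((-1 + 6)*(-1) - 2) = 3*(5*(-1) - 2) = 3*(-5 - 2) = 3*(-7) = -21)
n*((51 - 1*(-41))*(-7)) = -21*(51 - 1*(-41))*(-7) = -21*(51 + 41)*(-7) = -1932*(-7) = -21*(-644) = 13524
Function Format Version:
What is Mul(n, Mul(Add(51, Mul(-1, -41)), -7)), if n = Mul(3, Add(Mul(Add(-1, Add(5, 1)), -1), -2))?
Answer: 13524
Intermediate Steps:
n = -21 (n = Mul(3, Add(Mul(Add(-1, 6), -1), -2)) = Mul(3, Add(Mul(5, -1), -2)) = Mul(3, Add(-5, -2)) = Mul(3, -7) = -21)
Mul(n, Mul(Add(51, Mul(-1, -41)), -7)) = Mul(-21, Mul(Add(51, Mul(-1, -41)), -7)) = Mul(-21, Mul(Add(51, 41), -7)) = Mul(-21, Mul(92, -7)) = Mul(-21, -644) = 13524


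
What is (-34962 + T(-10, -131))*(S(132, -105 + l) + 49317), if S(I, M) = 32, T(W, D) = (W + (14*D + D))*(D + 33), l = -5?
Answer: 7826159212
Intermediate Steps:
T(W, D) = (33 + D)*(W + 15*D) (T(W, D) = (W + 15*D)*(33 + D) = (33 + D)*(W + 15*D))
(-34962 + T(-10, -131))*(S(132, -105 + l) + 49317) = (-34962 + (15*(-131)**2 + 33*(-10) + 495*(-131) - 131*(-10)))*(32 + 49317) = (-34962 + (15*17161 - 330 - 64845 + 1310))*49349 = (-34962 + (257415 - 330 - 64845 + 1310))*49349 = (-34962 + 193550)*49349 = 158588*49349 = 7826159212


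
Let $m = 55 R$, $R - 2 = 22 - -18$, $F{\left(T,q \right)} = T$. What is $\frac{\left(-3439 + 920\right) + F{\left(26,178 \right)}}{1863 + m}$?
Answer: $- \frac{831}{1391} \approx -0.59741$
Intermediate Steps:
$R = 42$ ($R = 2 + \left(22 - -18\right) = 2 + \left(22 + 18\right) = 2 + 40 = 42$)
$m = 2310$ ($m = 55 \cdot 42 = 2310$)
$\frac{\left(-3439 + 920\right) + F{\left(26,178 \right)}}{1863 + m} = \frac{\left(-3439 + 920\right) + 26}{1863 + 2310} = \frac{-2519 + 26}{4173} = \left(-2493\right) \frac{1}{4173} = - \frac{831}{1391}$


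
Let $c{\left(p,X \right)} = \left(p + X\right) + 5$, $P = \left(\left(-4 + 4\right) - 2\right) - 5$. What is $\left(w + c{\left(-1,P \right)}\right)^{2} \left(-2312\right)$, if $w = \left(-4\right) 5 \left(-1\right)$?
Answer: $-668168$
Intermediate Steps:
$w = 20$ ($w = \left(-20\right) \left(-1\right) = 20$)
$P = -7$ ($P = \left(0 - 2\right) - 5 = -2 - 5 = -7$)
$c{\left(p,X \right)} = 5 + X + p$ ($c{\left(p,X \right)} = \left(X + p\right) + 5 = 5 + X + p$)
$\left(w + c{\left(-1,P \right)}\right)^{2} \left(-2312\right) = \left(20 - 3\right)^{2} \left(-2312\right) = 17^{2} \left(-2312\right) = 289 \left(-2312\right) = -668168$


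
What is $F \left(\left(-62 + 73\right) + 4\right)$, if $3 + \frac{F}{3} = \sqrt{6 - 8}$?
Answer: $-135 + 45 i \sqrt{2} \approx -135.0 + 63.64 i$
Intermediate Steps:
$F = -9 + 3 i \sqrt{2}$ ($F = -9 + 3 \sqrt{6 - 8} = -9 + 3 \sqrt{-2} = -9 + 3 i \sqrt{2} \approx -9.0 + 4.2426 i$)
$F \left(\left(-62 + 73\right) + 4\right) = \left(-9 + 3 i \sqrt{2}\right) \left(\left(-62 + 73\right) + 4\right) = \left(-9 + 3 i \sqrt{2}\right) \left(11 + 4\right) = \left(-9 + 3 i \sqrt{2}\right) 15 = -135 + 45 i \sqrt{2}$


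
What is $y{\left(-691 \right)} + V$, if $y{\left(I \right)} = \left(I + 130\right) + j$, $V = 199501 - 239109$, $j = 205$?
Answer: $-39964$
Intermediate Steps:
$V = -39608$
$y{\left(I \right)} = 335 + I$ ($y{\left(I \right)} = \left(I + 130\right) + 205 = \left(130 + I\right) + 205 = 335 + I$)
$y{\left(-691 \right)} + V = \left(335 - 691\right) - 39608 = -356 - 39608 = -39964$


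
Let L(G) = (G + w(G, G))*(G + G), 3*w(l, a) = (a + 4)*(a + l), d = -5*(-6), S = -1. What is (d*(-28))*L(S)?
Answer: -5040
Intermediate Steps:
d = 30
w(l, a) = (4 + a)*(a + l)/3 (w(l, a) = ((a + 4)*(a + l))/3 = ((4 + a)*(a + l))/3 = (4 + a)*(a + l)/3)
L(G) = 2*G*(2*G**2/3 + 11*G/3) (L(G) = (G + (G**2/3 + 4*G/3 + 4*G/3 + G*G/3))*(G + G) = (G + (G**2/3 + 4*G/3 + 4*G/3 + G**2/3))*(2*G) = (G + (2*G**2/3 + 8*G/3))*(2*G) = (2*G**2/3 + 11*G/3)*(2*G) = 2*G*(2*G**2/3 + 11*G/3))
(d*(-28))*L(S) = (30*(-28))*((2/3)*(-1)**2*(11 + 2*(-1))) = -560*(11 - 2) = -560*9 = -840*6 = -5040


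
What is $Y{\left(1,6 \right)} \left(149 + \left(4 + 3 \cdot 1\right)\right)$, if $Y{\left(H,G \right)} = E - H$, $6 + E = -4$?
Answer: $-1716$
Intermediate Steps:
$E = -10$ ($E = -6 - 4 = -10$)
$Y{\left(H,G \right)} = -10 - H$
$Y{\left(1,6 \right)} \left(149 + \left(4 + 3 \cdot 1\right)\right) = \left(-10 - 1\right) \left(149 + \left(4 + 3 \cdot 1\right)\right) = \left(-10 - 1\right) \left(149 + \left(4 + 3\right)\right) = - 11 \left(149 + 7\right) = \left(-11\right) 156 = -1716$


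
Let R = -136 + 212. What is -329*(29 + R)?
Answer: -34545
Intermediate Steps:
R = 76
-329*(29 + R) = -329*(29 + 76) = -329*105 = -34545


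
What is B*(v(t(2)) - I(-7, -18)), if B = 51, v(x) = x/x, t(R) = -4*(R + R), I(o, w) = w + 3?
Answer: 816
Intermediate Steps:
I(o, w) = 3 + w
t(R) = -8*R
v(x) = 1
B*(v(t(2)) - I(-7, -18)) = 51*(1 - (3 - 18)) = 51*(1 - 1*(-15)) = 51*(1 + 15) = 51*16 = 816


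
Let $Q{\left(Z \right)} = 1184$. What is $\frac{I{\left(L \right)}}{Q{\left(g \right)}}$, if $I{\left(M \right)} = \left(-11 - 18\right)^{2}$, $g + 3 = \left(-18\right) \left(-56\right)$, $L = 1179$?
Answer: $\frac{841}{1184} \approx 0.7103$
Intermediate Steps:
$g = 1005$ ($g = -3 - -1008 = -3 + 1008 = 1005$)
$I{\left(M \right)} = 841$ ($I{\left(M \right)} = \left(-29\right)^{2} = 841$)
$\frac{I{\left(L \right)}}{Q{\left(g \right)}} = \frac{841}{1184}$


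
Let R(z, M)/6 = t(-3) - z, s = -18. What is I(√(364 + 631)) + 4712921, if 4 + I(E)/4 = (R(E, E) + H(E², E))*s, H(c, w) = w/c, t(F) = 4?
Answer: 4711177 + 429768*√995/995 ≈ 4.7248e+6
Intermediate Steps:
R(z, M) = 24 - 6*z (R(z, M) = 6*(4 - z) = 24 - 6*z)
I(E) = -1744 - 72/E + 432*E (I(E) = -16 + 4*(((24 - 6*E) + E/(E²))*(-18)) = -16 + 4*(((24 - 6*E) + E/E²)*(-18)) = -16 + 4*(((24 - 6*E) + 1/E)*(-18)) = -16 + 4*((24 + 1/E - 6*E)*(-18)) = -16 + 4*(-432 - 18/E + 108*E) = -16 + (-1728 - 72/E + 432*E) = -1744 - 72/E + 432*E)
I(√(364 + 631)) + 4712921 = (-1744 - 72/√(364 + 631) + 432*√(364 + 631)) + 4712921 = (-1744 - 72*√995/995 + 432*√995) + 4712921 = (-1744 + 429768*√995/995) + 4712921 = 4711177 + 429768*√995/995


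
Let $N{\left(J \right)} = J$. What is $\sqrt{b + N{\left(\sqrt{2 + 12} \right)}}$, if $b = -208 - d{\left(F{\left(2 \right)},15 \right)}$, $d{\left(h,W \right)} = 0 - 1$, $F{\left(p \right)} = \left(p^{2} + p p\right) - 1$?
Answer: $\sqrt{-207 + \sqrt{14}} \approx 14.257 i$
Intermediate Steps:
$F{\left(p \right)} = -1 + 2 p^{2}$ ($F{\left(p \right)} = \left(p^{2} + p^{2}\right) - 1 = 2 p^{2} - 1 = -1 + 2 p^{2}$)
$d{\left(h,W \right)} = -1$ ($d{\left(h,W \right)} = 0 - 1 = -1$)
$b = -207$ ($b = -208 - -1 = -208 + 1 = -207$)
$\sqrt{b + N{\left(\sqrt{2 + 12} \right)}} = \sqrt{-207 + \sqrt{2 + 12}} = \sqrt{-207 + \sqrt{14}}$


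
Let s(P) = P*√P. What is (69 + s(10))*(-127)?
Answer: -8763 - 1270*√10 ≈ -12779.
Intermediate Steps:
s(P) = P^(3/2)
(69 + s(10))*(-127) = (69 + 10^(3/2))*(-127) = (69 + 10*√10)*(-127) = -8763 - 1270*√10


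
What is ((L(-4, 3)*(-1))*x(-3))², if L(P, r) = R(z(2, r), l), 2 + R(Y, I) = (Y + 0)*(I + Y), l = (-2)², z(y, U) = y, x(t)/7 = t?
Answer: 44100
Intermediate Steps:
x(t) = 7*t
l = 4
R(Y, I) = -2 + Y*(I + Y) (R(Y, I) = -2 + (Y + 0)*(I + Y) = -2 + Y*(I + Y))
L(P, r) = 10 (L(P, r) = -2 + 2² + 4*2 = -2 + 4 + 8 = 10)
((L(-4, 3)*(-1))*x(-3))² = ((10*(-1))*(7*(-3)))² = (-10*(-21))² = 210² = 44100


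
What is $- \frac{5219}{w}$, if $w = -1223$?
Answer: $\frac{5219}{1223} \approx 4.2674$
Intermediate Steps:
$- \frac{5219}{w} = - \frac{5219}{-1223} = \left(-5219\right) \left(- \frac{1}{1223}\right) = \frac{5219}{1223}$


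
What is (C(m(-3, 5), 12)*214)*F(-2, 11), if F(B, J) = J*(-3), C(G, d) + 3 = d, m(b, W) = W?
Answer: -63558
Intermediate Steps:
C(G, d) = -3 + d
F(B, J) = -3*J
(C(m(-3, 5), 12)*214)*F(-2, 11) = ((-3 + 12)*214)*(-3*11) = (9*214)*(-33) = 1926*(-33) = -63558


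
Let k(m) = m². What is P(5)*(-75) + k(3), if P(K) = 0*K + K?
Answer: -366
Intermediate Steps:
P(K) = K (P(K) = 0 + K = K)
P(5)*(-75) + k(3) = 5*(-75) + 3² = -375 + 9 = -366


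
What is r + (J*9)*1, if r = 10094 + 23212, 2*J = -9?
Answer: 66531/2 ≈ 33266.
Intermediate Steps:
J = -9/2 (J = (½)*(-9) = -9/2 ≈ -4.5000)
r = 33306
r + (J*9)*1 = 33306 - 9/2*9*1 = 33306 - 81/2*1 = 33306 - 81/2 = 66531/2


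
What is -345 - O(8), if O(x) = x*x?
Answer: -409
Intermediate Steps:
O(x) = x²
-345 - O(8) = -345 - 1*8² = -345 - 1*64 = -345 - 64 = -409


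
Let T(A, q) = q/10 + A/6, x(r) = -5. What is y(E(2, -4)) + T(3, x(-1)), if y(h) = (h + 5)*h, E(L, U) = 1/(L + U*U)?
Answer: 91/324 ≈ 0.28086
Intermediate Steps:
T(A, q) = A/6 + q/10 (T(A, q) = q*(⅒) + A*(⅙) = q/10 + A/6 = A/6 + q/10)
E(L, U) = 1/(L + U²)
y(h) = h*(5 + h) (y(h) = (5 + h)*h = h*(5 + h))
y(E(2, -4)) + T(3, x(-1)) = (5 + 1/(2 + (-4)²))/(2 + (-4)²) + ((⅙)*3 + (⅒)*(-5)) = (5 + 1/(2 + 16))/(2 + 16) + (½ - ½) = (5 + 1/18)/18 + 0 = (1/18)*(91/18) + 0 = 91/324 + 0 = 91/324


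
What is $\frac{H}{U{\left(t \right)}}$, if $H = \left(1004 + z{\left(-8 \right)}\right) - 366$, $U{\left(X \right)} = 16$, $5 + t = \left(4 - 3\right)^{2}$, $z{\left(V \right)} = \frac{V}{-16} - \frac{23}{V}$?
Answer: $\frac{5131}{128} \approx 40.086$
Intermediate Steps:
$z{\left(V \right)} = - \frac{23}{V} - \frac{V}{16}$ ($z{\left(V \right)} = V \left(- \frac{1}{16}\right) - \frac{23}{V} = - \frac{V}{16} - \frac{23}{V} = - \frac{23}{V} - \frac{V}{16}$)
$t = -4$ ($t = -5 + \left(4 - 3\right)^{2} = -5 + 1^{2} = -5 + 1 = -4$)
$H = \frac{5131}{8}$ ($H = \left(1004 - \left(- \frac{1}{2} + \frac{23}{-8}\right)\right) - 366 = \left(1004 + \left(\left(-23\right) \left(- \frac{1}{8}\right) + \frac{1}{2}\right)\right) - 366 = \left(1004 + \left(\frac{23}{8} + \frac{1}{2}\right)\right) - 366 = \left(1004 + \frac{27}{8}\right) - 366 = \frac{8059}{8} - 366 = \frac{5131}{8} \approx 641.38$)
$\frac{H}{U{\left(t \right)}} = \frac{5131}{8 \cdot 16} = \frac{5131}{8} \cdot \frac{1}{16} = \frac{5131}{128}$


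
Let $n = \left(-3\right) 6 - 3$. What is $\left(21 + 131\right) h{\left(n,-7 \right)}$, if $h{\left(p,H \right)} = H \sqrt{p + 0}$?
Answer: $- 1064 i \sqrt{21} \approx - 4875.9 i$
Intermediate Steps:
$n = -21$ ($n = -18 - 3 = -21$)
$h{\left(p,H \right)} = H \sqrt{p}$
$\left(21 + 131\right) h{\left(n,-7 \right)} = \left(21 + 131\right) \left(- 7 \sqrt{-21}\right) = 152 \left(- 7 i \sqrt{21}\right) = - 1064 i \sqrt{21}$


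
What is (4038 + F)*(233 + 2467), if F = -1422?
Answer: 7063200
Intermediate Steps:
(4038 + F)*(233 + 2467) = (4038 - 1422)*(233 + 2467) = 2616*2700 = 7063200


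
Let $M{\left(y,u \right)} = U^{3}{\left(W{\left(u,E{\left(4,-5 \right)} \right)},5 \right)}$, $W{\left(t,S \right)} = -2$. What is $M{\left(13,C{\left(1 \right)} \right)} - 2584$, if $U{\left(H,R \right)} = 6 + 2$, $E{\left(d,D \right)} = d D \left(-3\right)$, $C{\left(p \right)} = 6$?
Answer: $-2072$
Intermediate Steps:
$E{\left(d,D \right)} = - 3 D d$ ($E{\left(d,D \right)} = D d \left(-3\right) = - 3 D d$)
$U{\left(H,R \right)} = 8$
$M{\left(y,u \right)} = 512$ ($M{\left(y,u \right)} = 8^{3} = 512$)
$M{\left(13,C{\left(1 \right)} \right)} - 2584 = 512 - 2584 = -2072$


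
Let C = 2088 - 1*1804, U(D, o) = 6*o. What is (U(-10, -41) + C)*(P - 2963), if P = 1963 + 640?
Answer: -13680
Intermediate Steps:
P = 2603
C = 284 (C = 2088 - 1804 = 284)
(U(-10, -41) + C)*(P - 2963) = (6*(-41) + 284)*(2603 - 2963) = (-246 + 284)*(-360) = 38*(-360) = -13680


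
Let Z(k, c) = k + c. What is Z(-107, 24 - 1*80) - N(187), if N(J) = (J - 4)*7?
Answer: -1444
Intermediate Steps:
Z(k, c) = c + k
N(J) = -28 + 7*J (N(J) = (-4 + J)*7 = -28 + 7*J)
Z(-107, 24 - 1*80) - N(187) = ((24 - 1*80) - 107) - (-28 + 7*187) = ((24 - 80) - 107) - (-28 + 1309) = (-56 - 107) - 1*1281 = -163 - 1281 = -1444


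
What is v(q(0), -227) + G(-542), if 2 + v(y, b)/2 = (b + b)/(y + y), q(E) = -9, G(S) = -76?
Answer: -266/9 ≈ -29.556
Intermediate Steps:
v(y, b) = -4 + 2*b/y (v(y, b) = -4 + 2*((b + b)/(y + y)) = -4 + 2*((2*b)/((2*y))) = -4 + 2*((2*b)*(1/(2*y))) = -4 + 2*(b/y) = -4 + 2*b/y)
v(q(0), -227) + G(-542) = (-4 + 2*(-227)/(-9)) - 76 = (-4 + 2*(-227)*(-⅑)) - 76 = (-4 + 454/9) - 76 = 418/9 - 76 = -266/9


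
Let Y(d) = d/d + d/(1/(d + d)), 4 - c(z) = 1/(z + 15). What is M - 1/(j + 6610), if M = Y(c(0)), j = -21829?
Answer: 12153242/380475 ≈ 31.942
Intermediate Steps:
c(z) = 4 - 1/(15 + z) (c(z) = 4 - 1/(z + 15) = 4 - 1/(15 + z))
Y(d) = 1 + 2*d² (Y(d) = 1 + d/(1/(2*d)) = 1 + d/((1/(2*d))) = 1 + d*(2*d) = 1 + 2*d²)
M = 7187/225 (M = 1 + 2*((59 + 4*0)/(15 + 0))² = 1 + 2*((59 + 0)/15)² = 1 + 2*((1/15)*59)² = 1 + 2*(59/15)² = 1 + 2*(3481/225) = 1 + 6962/225 = 7187/225 ≈ 31.942)
M - 1/(j + 6610) = 7187/225 - 1/(-21829 + 6610) = 7187/225 - 1/(-15219) = 7187/225 - 1*(-1/15219) = 7187/225 + 1/15219 = 12153242/380475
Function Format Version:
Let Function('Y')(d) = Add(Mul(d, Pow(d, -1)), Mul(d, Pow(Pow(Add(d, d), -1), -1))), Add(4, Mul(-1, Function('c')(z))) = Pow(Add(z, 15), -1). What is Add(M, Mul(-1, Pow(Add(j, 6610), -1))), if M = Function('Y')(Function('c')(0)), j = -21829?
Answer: Rational(12153242, 380475) ≈ 31.942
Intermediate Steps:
Function('c')(z) = Add(4, Mul(-1, Pow(Add(15, z), -1))) (Function('c')(z) = Add(4, Mul(-1, Pow(Add(z, 15), -1))) = Add(4, Mul(-1, Pow(Add(15, z), -1))))
Function('Y')(d) = Add(1, Mul(2, Pow(d, 2))) (Function('Y')(d) = Add(1, Mul(d, Pow(Pow(Mul(2, d), -1), -1))) = Add(1, Mul(d, Pow(Mul(Rational(1, 2), Pow(d, -1)), -1))) = Add(1, Mul(d, Mul(2, d))) = Add(1, Mul(2, Pow(d, 2))))
M = Rational(7187, 225) (M = Add(1, Mul(2, Pow(Mul(Pow(Add(15, 0), -1), Add(59, Mul(4, 0))), 2))) = Add(1, Mul(2, Pow(Mul(Pow(15, -1), Add(59, 0)), 2))) = Add(1, Mul(2, Pow(Mul(Rational(1, 15), 59), 2))) = Add(1, Mul(2, Pow(Rational(59, 15), 2))) = Add(1, Mul(2, Rational(3481, 225))) = Add(1, Rational(6962, 225)) = Rational(7187, 225) ≈ 31.942)
Add(M, Mul(-1, Pow(Add(j, 6610), -1))) = Add(Rational(7187, 225), Mul(-1, Pow(Add(-21829, 6610), -1))) = Add(Rational(7187, 225), Mul(-1, Pow(-15219, -1))) = Add(Rational(7187, 225), Mul(-1, Rational(-1, 15219))) = Add(Rational(7187, 225), Rational(1, 15219)) = Rational(12153242, 380475)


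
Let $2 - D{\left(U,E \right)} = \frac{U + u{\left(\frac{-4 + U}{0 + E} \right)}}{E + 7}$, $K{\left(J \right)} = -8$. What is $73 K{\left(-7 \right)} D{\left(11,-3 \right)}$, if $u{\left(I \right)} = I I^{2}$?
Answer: $- \frac{38252}{27} \approx -1416.7$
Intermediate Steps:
$u{\left(I \right)} = I^{3}$
$D{\left(U,E \right)} = 2 - \frac{U + \frac{\left(-4 + U\right)^{3}}{E^{3}}}{7 + E}$ ($D{\left(U,E \right)} = 2 - \frac{U + \left(\frac{-4 + U}{0 + E}\right)^{3}}{E + 7} = 2 - \frac{U + \left(\frac{-4 + U}{E}\right)^{3}}{7 + E} = 2 - \frac{U + \frac{\left(-4 + U\right)^{3}}{E^{3}}}{7 + E}$)
$73 K{\left(-7 \right)} D{\left(11,-3 \right)} = 73 \left(-8\right) \frac{- \left(-4 + 11\right)^{3} + \left(-3\right)^{3} \left(14 - 11 + 2 \left(-3\right)\right)}{\left(-27\right) \left(7 - 3\right)} = - 584 \left(- \frac{- 7^{3} - 27 \left(14 - 11 - 6\right)}{27 \cdot 4}\right) = - 584 \left(\left(- \frac{1}{27}\right) \frac{1}{4} \left(\left(-1\right) 343 - -81\right)\right) = - 584 \left(\left(- \frac{1}{27}\right) \frac{1}{4} \left(-343 + 81\right)\right) = - 584 \left(\left(- \frac{1}{27}\right) \frac{1}{4} \left(-262\right)\right) = \left(-584\right) \frac{131}{54} = - \frac{38252}{27}$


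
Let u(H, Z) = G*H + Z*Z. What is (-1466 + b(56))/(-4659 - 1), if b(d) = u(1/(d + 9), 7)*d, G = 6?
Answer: -41703/151450 ≈ -0.27536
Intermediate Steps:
u(H, Z) = Z² + 6*H (u(H, Z) = 6*H + Z*Z = 6*H + Z² = Z² + 6*H)
b(d) = d*(49 + 6/(9 + d)) (b(d) = (7² + 6/(d + 9))*d = (49 + 6/(9 + d))*d = d*(49 + 6/(9 + d)))
(-1466 + b(56))/(-4659 - 1) = (-1466 + 56*(447 + 49*56)/(9 + 56))/(-4659 - 1) = (-1466 + 56*(447 + 2744)/65)/(-4660) = (-1466 + 56*(1/65)*3191)*(-1/4660) = (-1466 + 178696/65)*(-1/4660) = (83406/65)*(-1/4660) = -41703/151450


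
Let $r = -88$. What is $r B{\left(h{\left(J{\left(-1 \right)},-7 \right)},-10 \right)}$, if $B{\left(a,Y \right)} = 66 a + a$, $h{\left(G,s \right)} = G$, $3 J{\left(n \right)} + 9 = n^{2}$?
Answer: $\frac{47168}{3} \approx 15723.0$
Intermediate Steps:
$J{\left(n \right)} = -3 + \frac{n^{2}}{3}$
$B{\left(a,Y \right)} = 67 a$
$r B{\left(h{\left(J{\left(-1 \right)},-7 \right)},-10 \right)} = - 88 \cdot 67 \left(-3 + \frac{\left(-1\right)^{2}}{3}\right) = - 88 \cdot 67 \left(-3 + \frac{1}{3} \cdot 1\right) = - 88 \cdot 67 \left(-3 + \frac{1}{3}\right) = - 88 \cdot 67 \left(- \frac{8}{3}\right) = \left(-88\right) \left(- \frac{536}{3}\right) = \frac{47168}{3}$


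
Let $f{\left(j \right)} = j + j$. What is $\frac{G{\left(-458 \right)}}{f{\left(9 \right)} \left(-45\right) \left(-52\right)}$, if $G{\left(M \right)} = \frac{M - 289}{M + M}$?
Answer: $\frac{83}{4286880} \approx 1.9361 \cdot 10^{-5}$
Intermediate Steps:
$f{\left(j \right)} = 2 j$
$G{\left(M \right)} = \frac{-289 + M}{2 M}$
$\frac{G{\left(-458 \right)}}{f{\left(9 \right)} \left(-45\right) \left(-52\right)} = \frac{\frac{1}{2} \frac{1}{-458} \left(-289 - 458\right)}{2 \cdot 9 \left(-45\right) \left(-52\right)} = \frac{\frac{1}{2} \left(- \frac{1}{458}\right) \left(-747\right)}{18 \left(-45\right) \left(-52\right)} = \frac{747}{916 \left(\left(-810\right) \left(-52\right)\right)} = \frac{747}{916 \cdot 42120} = \frac{747}{916} \cdot \frac{1}{42120} = \frac{83}{4286880}$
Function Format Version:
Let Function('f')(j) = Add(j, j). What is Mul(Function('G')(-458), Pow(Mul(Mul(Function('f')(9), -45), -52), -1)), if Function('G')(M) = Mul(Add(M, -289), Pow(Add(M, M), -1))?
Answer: Rational(83, 4286880) ≈ 1.9361e-5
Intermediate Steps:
Function('f')(j) = Mul(2, j)
Function('G')(M) = Mul(Rational(1, 2), Pow(M, -1), Add(-289, M)) (Function('G')(M) = Mul(Add(-289, M), Pow(Mul(2, M), -1)) = Mul(Add(-289, M), Mul(Rational(1, 2), Pow(M, -1))) = Mul(Rational(1, 2), Pow(M, -1), Add(-289, M)))
Mul(Function('G')(-458), Pow(Mul(Mul(Function('f')(9), -45), -52), -1)) = Mul(Mul(Rational(1, 2), Pow(-458, -1), Add(-289, -458)), Pow(Mul(Mul(Mul(2, 9), -45), -52), -1)) = Mul(Mul(Rational(1, 2), Rational(-1, 458), -747), Pow(Mul(Mul(18, -45), -52), -1)) = Mul(Rational(747, 916), Pow(Mul(-810, -52), -1)) = Mul(Rational(747, 916), Pow(42120, -1)) = Mul(Rational(747, 916), Rational(1, 42120)) = Rational(83, 4286880)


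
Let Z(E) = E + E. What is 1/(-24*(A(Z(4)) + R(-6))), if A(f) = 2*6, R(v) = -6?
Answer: -1/144 ≈ -0.0069444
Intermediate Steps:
Z(E) = 2*E
A(f) = 12
1/(-24*(A(Z(4)) + R(-6))) = 1/(-24*(12 - 6)) = 1/(-24*6) = 1/(-144) = -1/144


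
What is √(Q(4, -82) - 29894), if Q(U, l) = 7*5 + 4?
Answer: I*√29855 ≈ 172.79*I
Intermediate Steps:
Q(U, l) = 39 (Q(U, l) = 35 + 4 = 39)
√(Q(4, -82) - 29894) = √(39 - 29894) = √(-29855) = I*√29855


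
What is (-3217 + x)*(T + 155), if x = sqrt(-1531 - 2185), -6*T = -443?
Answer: -4416941/6 + 1373*I*sqrt(929)/3 ≈ -7.3616e+5 + 13949.0*I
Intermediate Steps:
T = 443/6 (T = -1/6*(-443) = 443/6 ≈ 73.833)
x = 2*I*sqrt(929) (x = sqrt(-3716) = 2*I*sqrt(929) ≈ 60.959*I)
(-3217 + x)*(T + 155) = (-3217 + 2*I*sqrt(929))*(443/6 + 155) = (-3217 + 2*I*sqrt(929))*(1373/6) = -4416941/6 + 1373*I*sqrt(929)/3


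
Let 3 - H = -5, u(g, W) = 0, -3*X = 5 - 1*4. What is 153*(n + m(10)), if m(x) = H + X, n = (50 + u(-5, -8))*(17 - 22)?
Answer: -37077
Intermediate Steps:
X = -⅓ (X = -(5 - 1*4)/3 = -(5 - 4)/3 = -⅓*1 = -⅓ ≈ -0.33333)
n = -250 (n = (50 + 0)*(17 - 22) = 50*(-5) = -250)
H = 8 (H = 3 - 1*(-5) = 3 + 5 = 8)
m(x) = 23/3 (m(x) = 8 - ⅓ = 23/3)
153*(n + m(10)) = 153*(-250 + 23/3) = 153*(-727/3) = -37077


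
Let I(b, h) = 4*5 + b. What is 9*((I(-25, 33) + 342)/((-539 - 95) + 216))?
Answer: -3033/418 ≈ -7.2560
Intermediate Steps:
I(b, h) = 20 + b
9*((I(-25, 33) + 342)/((-539 - 95) + 216)) = 9*(((20 - 25) + 342)/((-539 - 95) + 216)) = 9*((-5 + 342)/(-634 + 216)) = 9*(337/(-418)) = 9*(337*(-1/418)) = 9*(-337/418) = -3033/418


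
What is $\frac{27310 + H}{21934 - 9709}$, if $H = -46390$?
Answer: $- \frac{1272}{815} \approx -1.5607$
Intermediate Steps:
$\frac{27310 + H}{21934 - 9709} = \frac{27310 - 46390}{21934 - 9709} = - \frac{19080}{12225} = \left(-19080\right) \frac{1}{12225} = - \frac{1272}{815}$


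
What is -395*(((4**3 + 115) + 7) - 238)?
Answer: 20540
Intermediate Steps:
-395*(((4**3 + 115) + 7) - 238) = -395*(((64 + 115) + 7) - 238) = -395*((179 + 7) - 238) = -395*(186 - 238) = -395*(-52) = 20540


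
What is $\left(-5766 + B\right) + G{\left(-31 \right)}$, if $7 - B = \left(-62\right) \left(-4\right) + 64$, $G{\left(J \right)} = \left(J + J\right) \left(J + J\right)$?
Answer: $-2227$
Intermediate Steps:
$G{\left(J \right)} = 4 J^{2}$ ($G{\left(J \right)} = 2 J 2 J = 4 J^{2}$)
$B = -305$ ($B = 7 - \left(\left(-62\right) \left(-4\right) + 64\right) = 7 - \left(248 + 64\right) = 7 - 312 = -305$)
$\left(-5766 + B\right) + G{\left(-31 \right)} = \left(-5766 - 305\right) + 4 \left(-31\right)^{2} = -6071 + 4 \cdot 961 = -6071 + 3844 = -2227$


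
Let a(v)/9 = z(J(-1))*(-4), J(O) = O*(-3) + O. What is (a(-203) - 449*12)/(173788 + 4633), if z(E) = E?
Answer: -5460/178421 ≈ -0.030602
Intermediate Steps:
J(O) = -2*O (J(O) = -3*O + O = -2*O)
a(v) = -72 (a(v) = 9*(-2*(-1)*(-4)) = 9*(2*(-4)) = 9*(-8) = -72)
(a(-203) - 449*12)/(173788 + 4633) = (-72 - 449*12)/(173788 + 4633) = (-72 - 5388)/178421 = -5460*1/178421 = -5460/178421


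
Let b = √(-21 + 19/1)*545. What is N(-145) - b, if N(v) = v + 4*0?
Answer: -145 - 545*I*√2 ≈ -145.0 - 770.75*I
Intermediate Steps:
N(v) = v (N(v) = v + 0 = v)
b = 545*I*√2 (b = √(-21 + 19*1)*545 = √(-21 + 19)*545 = √(-2)*545 = (I*√2)*545 = 545*I*√2 ≈ 770.75*I)
N(-145) - b = -145 - 545*I*√2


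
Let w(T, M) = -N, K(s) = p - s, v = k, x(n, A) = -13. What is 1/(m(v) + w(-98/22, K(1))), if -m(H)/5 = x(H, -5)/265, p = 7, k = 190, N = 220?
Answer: -53/11647 ≈ -0.0045505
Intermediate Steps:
v = 190
K(s) = 7 - s
m(H) = 13/53 (m(H) = -(-65)/265 = -5*(-13/265) = 13/53)
w(T, M) = -220 (w(T, M) = -1*220 = -220)
1/(m(v) + w(-98/22, K(1))) = 1/(13/53 - 220) = 1/(-11647/53) = -53/11647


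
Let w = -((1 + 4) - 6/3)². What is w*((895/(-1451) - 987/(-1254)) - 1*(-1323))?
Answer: -7222739247/606518 ≈ -11909.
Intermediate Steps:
w = -9 (w = -(5 - 6*⅓)² = -(5 - 2)² = -1*3² = -1*9 = -9)
w*((895/(-1451) - 987/(-1254)) - 1*(-1323)) = -9*((895/(-1451) - 987/(-1254)) - 1*(-1323)) = -9*((895*(-1/1451) - 987*(-1/1254)) + 1323) = -9*((-895/1451 + 329/418) + 1323) = -9*(103269/606518 + 1323) = -9*802526583/606518 = -7222739247/606518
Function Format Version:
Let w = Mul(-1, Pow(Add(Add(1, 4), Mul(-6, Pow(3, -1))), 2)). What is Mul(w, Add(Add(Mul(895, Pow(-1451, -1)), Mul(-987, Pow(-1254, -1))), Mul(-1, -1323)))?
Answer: Rational(-7222739247, 606518) ≈ -11909.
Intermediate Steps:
w = -9 (w = Mul(-1, Pow(Add(5, Mul(-6, Rational(1, 3))), 2)) = Mul(-1, Pow(Add(5, -2), 2)) = Mul(-1, Pow(3, 2)) = Mul(-1, 9) = -9)
Mul(w, Add(Add(Mul(895, Pow(-1451, -1)), Mul(-987, Pow(-1254, -1))), Mul(-1, -1323))) = Mul(-9, Add(Add(Mul(895, Pow(-1451, -1)), Mul(-987, Pow(-1254, -1))), Mul(-1, -1323))) = Mul(-9, Add(Add(Mul(895, Rational(-1, 1451)), Mul(-987, Rational(-1, 1254))), 1323)) = Mul(-9, Add(Add(Rational(-895, 1451), Rational(329, 418)), 1323)) = Mul(-9, Add(Rational(103269, 606518), 1323)) = Mul(-9, Rational(802526583, 606518)) = Rational(-7222739247, 606518)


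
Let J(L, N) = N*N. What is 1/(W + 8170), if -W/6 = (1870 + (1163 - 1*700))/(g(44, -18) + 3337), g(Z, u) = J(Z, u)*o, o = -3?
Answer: 2365/19308052 ≈ 0.00012249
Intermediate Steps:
J(L, N) = N²
g(Z, u) = -3*u² (g(Z, u) = u²*(-3) = -3*u²)
W = -13998/2365 (W = -6*(1870 + (1163 - 1*700))/(-3*(-18)² + 3337) = -6*(1870 + (1163 - 700))/(-3*324 + 3337) = -6*(1870 + 463)/(-972 + 3337) = -13998/2365 ≈ -5.9188)
1/(W + 8170) = 1/(-13998/2365 + 8170) = 1/(19308052/2365) = 2365/19308052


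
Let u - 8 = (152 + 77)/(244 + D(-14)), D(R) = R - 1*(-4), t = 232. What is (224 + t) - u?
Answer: 104603/234 ≈ 447.02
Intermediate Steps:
D(R) = 4 + R (D(R) = R + 4 = 4 + R)
u = 2101/234 (u = 8 + (152 + 77)/(244 + (4 - 14)) = 8 + 229/(244 - 10) = 8 + 229/234 = 2101/234 ≈ 8.9786)
(224 + t) - u = (224 + 232) - 1*2101/234 = 456 - 2101/234 = 104603/234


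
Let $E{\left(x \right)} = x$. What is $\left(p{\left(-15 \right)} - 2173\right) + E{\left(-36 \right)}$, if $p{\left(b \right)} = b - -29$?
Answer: $-2195$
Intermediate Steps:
$p{\left(b \right)} = 29 + b$ ($p{\left(b \right)} = b + 29 = 29 + b$)
$\left(p{\left(-15 \right)} - 2173\right) + E{\left(-36 \right)} = \left(\left(29 - 15\right) - 2173\right) - 36 = \left(14 - 2173\right) - 36 = -2159 - 36 = -2195$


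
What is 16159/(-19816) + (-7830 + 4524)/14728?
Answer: -37937681/36481256 ≈ -1.0399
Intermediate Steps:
16159/(-19816) + (-7830 + 4524)/14728 = 16159*(-1/19816) - 3306*1/14728 = -16159/19816 - 1653/7364 = -37937681/36481256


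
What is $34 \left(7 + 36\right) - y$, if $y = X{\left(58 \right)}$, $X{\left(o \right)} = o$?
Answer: $1404$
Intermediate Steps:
$y = 58$
$34 \left(7 + 36\right) - y = 34 \left(7 + 36\right) - 58 = 34 \cdot 43 - 58 = 1462 - 58 = 1404$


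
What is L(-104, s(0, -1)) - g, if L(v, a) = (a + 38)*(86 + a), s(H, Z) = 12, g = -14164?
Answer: 19064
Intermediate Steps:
L(v, a) = (38 + a)*(86 + a)
L(-104, s(0, -1)) - g = (3268 + 12² + 124*12) - 1*(-14164) = (3268 + 144 + 1488) + 14164 = 4900 + 14164 = 19064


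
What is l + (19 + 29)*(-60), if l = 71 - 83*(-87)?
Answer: 4412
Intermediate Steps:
l = 7292 (l = 71 + 7221 = 7292)
l + (19 + 29)*(-60) = 7292 + (19 + 29)*(-60) = 7292 + 48*(-60) = 7292 - 2880 = 4412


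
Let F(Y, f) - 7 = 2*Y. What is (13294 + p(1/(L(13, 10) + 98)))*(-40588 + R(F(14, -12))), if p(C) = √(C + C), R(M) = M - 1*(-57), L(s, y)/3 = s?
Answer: -538353824 - 40496*√274/137 ≈ -5.3836e+8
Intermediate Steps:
F(Y, f) = 7 + 2*Y
L(s, y) = 3*s
R(M) = 57 + M (R(M) = M + 57 = 57 + M)
p(C) = √2*√C (p(C) = √(2*C) = √2*√C)
(13294 + p(1/(L(13, 10) + 98)))*(-40588 + R(F(14, -12))) = (13294 + √2*√(1/(3*13 + 98)))*(-40588 + (57 + (7 + 2*14))) = (13294 + √2*√(1/(39 + 98)))*(-40588 + (57 + (7 + 28))) = (13294 + √2*√(1/137))*(-40588 + (57 + 35)) = (13294 + √2*√(1/137))*(-40588 + 92) = (13294 + √2*(√137/137))*(-40496) = (13294 + √274/137)*(-40496) = -538353824 - 40496*√274/137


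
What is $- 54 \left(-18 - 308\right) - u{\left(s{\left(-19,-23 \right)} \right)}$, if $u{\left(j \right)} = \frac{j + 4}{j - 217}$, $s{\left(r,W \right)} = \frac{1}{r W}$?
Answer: $\frac{1669353861}{94828} \approx 17604.0$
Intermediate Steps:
$s{\left(r,W \right)} = \frac{1}{W r}$
$u{\left(j \right)} = \frac{4 + j}{-217 + j}$
$- 54 \left(-18 - 308\right) - u{\left(s{\left(-19,-23 \right)} \right)} = - 54 \left(-18 - 308\right) - \frac{4 + \frac{1}{\left(-23\right) \left(-19\right)}}{-217 + \frac{1}{\left(-23\right) \left(-19\right)}} = \left(-54\right) \left(-326\right) - \frac{4 - - \frac{1}{437}}{-217 - - \frac{1}{437}} = 17604 - \frac{4 + \frac{1}{437}}{-217 + \frac{1}{437}} = 17604 - \frac{1}{- \frac{94828}{437}} \cdot \frac{1749}{437} = 17604 - \left(- \frac{437}{94828}\right) \frac{1749}{437} = 17604 - - \frac{1749}{94828} = 17604 + \frac{1749}{94828} = \frac{1669353861}{94828}$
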